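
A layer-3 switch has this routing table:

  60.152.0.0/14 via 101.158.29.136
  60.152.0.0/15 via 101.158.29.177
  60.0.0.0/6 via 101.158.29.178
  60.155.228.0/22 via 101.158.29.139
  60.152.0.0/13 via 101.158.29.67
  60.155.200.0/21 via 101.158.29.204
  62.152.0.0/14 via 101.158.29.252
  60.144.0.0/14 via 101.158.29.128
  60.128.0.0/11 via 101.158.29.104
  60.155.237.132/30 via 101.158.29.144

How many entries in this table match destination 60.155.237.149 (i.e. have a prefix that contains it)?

4

Prefixes containing 60.155.237.149:
  60.0.0.0/6 (60.0.0.0 - 63.255.255.255)
  60.128.0.0/11 (60.128.0.0 - 60.159.255.255)
  60.152.0.0/13 (60.152.0.0 - 60.159.255.255)
  60.152.0.0/14 (60.152.0.0 - 60.155.255.255)
Total matching entries: 4.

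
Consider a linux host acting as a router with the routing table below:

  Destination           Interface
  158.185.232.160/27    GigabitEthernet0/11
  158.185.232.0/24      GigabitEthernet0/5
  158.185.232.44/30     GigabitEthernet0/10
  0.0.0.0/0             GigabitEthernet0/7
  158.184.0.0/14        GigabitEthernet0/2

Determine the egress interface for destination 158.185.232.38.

Routes whose prefix contains 158.185.232.38:
  0.0.0.0/0 (default, matches everything) -> GigabitEthernet0/7
  158.184.0.0/14 (158.184.0.0 - 158.187.255.255) -> GigabitEthernet0/2
  158.185.232.0/24 (158.185.232.0 - 158.185.232.255) -> GigabitEthernet0/5
More-specific entries that do NOT match:
  158.185.232.44/30 (158.185.232.44 - 158.185.232.47) does not contain 158.185.232.38
  158.185.232.160/27 (158.185.232.160 - 158.185.232.191) does not contain 158.185.232.38
Longest matching prefix is /24 -> interface GigabitEthernet0/5.

GigabitEthernet0/5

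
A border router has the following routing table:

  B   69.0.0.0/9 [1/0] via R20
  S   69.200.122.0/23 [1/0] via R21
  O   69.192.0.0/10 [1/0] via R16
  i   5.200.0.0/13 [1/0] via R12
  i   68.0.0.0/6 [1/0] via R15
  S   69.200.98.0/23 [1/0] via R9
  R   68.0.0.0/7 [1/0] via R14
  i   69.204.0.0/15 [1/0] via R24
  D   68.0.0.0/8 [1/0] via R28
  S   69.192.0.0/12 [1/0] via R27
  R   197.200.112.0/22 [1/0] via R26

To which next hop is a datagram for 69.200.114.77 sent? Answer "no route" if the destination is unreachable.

Routes whose prefix contains 69.200.114.77:
  68.0.0.0/6 (68.0.0.0 - 71.255.255.255) -> R15
  68.0.0.0/7 (68.0.0.0 - 69.255.255.255) -> R14
  69.192.0.0/10 (69.192.0.0 - 69.255.255.255) -> R16
  69.192.0.0/12 (69.192.0.0 - 69.207.255.255) -> R27
More-specific entries that do NOT match:
  69.200.122.0/23 (69.200.122.0 - 69.200.123.255) does not contain 69.200.114.77
  69.200.98.0/23 (69.200.98.0 - 69.200.99.255) does not contain 69.200.114.77
  197.200.112.0/22 (197.200.112.0 - 197.200.115.255) does not contain 69.200.114.77
  69.204.0.0/15 (69.204.0.0 - 69.205.255.255) does not contain 69.200.114.77
  5.200.0.0/13 (5.200.0.0 - 5.207.255.255) does not contain 69.200.114.77
Longest matching prefix is /12 -> next hop R27.

R27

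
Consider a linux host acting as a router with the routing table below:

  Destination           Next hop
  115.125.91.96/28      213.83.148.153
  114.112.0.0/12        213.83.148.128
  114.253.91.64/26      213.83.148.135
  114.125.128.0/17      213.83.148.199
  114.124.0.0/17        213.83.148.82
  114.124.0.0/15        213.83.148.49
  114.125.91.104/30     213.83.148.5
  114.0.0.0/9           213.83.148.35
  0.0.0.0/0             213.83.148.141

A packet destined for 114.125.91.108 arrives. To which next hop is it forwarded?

Routes whose prefix contains 114.125.91.108:
  0.0.0.0/0 (default, matches everything) -> 213.83.148.141
  114.0.0.0/9 (114.0.0.0 - 114.127.255.255) -> 213.83.148.35
  114.112.0.0/12 (114.112.0.0 - 114.127.255.255) -> 213.83.148.128
  114.124.0.0/15 (114.124.0.0 - 114.125.255.255) -> 213.83.148.49
More-specific entries that do NOT match:
  114.125.91.104/30 (114.125.91.104 - 114.125.91.107) does not contain 114.125.91.108
  115.125.91.96/28 (115.125.91.96 - 115.125.91.111) does not contain 114.125.91.108
  114.253.91.64/26 (114.253.91.64 - 114.253.91.127) does not contain 114.125.91.108
  114.125.128.0/17 (114.125.128.0 - 114.125.255.255) does not contain 114.125.91.108
  114.124.0.0/17 (114.124.0.0 - 114.124.127.255) does not contain 114.125.91.108
Longest matching prefix is /15 -> next hop 213.83.148.49.

213.83.148.49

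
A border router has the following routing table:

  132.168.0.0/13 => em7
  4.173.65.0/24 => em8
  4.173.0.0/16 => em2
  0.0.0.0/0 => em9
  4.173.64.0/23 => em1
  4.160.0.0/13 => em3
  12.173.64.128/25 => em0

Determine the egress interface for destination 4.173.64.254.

em1

Routes whose prefix contains 4.173.64.254:
  0.0.0.0/0 (default, matches everything) -> em9
  4.173.0.0/16 (4.173.0.0 - 4.173.255.255) -> em2
  4.173.64.0/23 (4.173.64.0 - 4.173.65.255) -> em1
More-specific entries that do NOT match:
  12.173.64.128/25 (12.173.64.128 - 12.173.64.255) does not contain 4.173.64.254
  4.173.65.0/24 (4.173.65.0 - 4.173.65.255) does not contain 4.173.64.254
Longest matching prefix is /23 -> interface em1.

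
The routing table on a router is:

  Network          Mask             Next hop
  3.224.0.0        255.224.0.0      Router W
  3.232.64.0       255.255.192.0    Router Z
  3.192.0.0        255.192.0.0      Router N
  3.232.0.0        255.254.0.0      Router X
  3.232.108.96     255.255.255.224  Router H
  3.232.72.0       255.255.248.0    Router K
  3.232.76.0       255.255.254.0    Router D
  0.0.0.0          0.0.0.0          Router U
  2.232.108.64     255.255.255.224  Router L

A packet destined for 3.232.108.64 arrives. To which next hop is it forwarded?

Router Z

Routes whose prefix contains 3.232.108.64:
  0.0.0.0/0 (default, matches everything) -> Router U
  3.192.0.0/10 (3.192.0.0 - 3.255.255.255) -> Router N
  3.224.0.0/11 (3.224.0.0 - 3.255.255.255) -> Router W
  3.232.0.0/15 (3.232.0.0 - 3.233.255.255) -> Router X
  3.232.64.0/18 (3.232.64.0 - 3.232.127.255) -> Router Z
More-specific entries that do NOT match:
  3.232.108.96/27 (3.232.108.96 - 3.232.108.127) does not contain 3.232.108.64
  2.232.108.64/27 (2.232.108.64 - 2.232.108.95) does not contain 3.232.108.64
  3.232.76.0/23 (3.232.76.0 - 3.232.77.255) does not contain 3.232.108.64
  3.232.72.0/21 (3.232.72.0 - 3.232.79.255) does not contain 3.232.108.64
Longest matching prefix is /18 -> next hop Router Z.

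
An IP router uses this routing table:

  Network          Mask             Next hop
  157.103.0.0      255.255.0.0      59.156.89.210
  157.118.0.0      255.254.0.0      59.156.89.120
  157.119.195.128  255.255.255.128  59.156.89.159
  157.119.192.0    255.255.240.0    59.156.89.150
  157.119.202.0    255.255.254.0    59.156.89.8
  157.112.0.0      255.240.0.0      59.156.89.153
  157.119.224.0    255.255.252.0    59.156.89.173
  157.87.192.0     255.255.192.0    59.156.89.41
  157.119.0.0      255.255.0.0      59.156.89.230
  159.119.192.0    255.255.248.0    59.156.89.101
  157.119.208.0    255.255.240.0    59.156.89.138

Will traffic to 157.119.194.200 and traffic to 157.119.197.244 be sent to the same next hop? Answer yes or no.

yes

157.119.194.200: longest match 157.119.192.0/20 -> 59.156.89.150
157.119.197.244: longest match 157.119.192.0/20 -> 59.156.89.150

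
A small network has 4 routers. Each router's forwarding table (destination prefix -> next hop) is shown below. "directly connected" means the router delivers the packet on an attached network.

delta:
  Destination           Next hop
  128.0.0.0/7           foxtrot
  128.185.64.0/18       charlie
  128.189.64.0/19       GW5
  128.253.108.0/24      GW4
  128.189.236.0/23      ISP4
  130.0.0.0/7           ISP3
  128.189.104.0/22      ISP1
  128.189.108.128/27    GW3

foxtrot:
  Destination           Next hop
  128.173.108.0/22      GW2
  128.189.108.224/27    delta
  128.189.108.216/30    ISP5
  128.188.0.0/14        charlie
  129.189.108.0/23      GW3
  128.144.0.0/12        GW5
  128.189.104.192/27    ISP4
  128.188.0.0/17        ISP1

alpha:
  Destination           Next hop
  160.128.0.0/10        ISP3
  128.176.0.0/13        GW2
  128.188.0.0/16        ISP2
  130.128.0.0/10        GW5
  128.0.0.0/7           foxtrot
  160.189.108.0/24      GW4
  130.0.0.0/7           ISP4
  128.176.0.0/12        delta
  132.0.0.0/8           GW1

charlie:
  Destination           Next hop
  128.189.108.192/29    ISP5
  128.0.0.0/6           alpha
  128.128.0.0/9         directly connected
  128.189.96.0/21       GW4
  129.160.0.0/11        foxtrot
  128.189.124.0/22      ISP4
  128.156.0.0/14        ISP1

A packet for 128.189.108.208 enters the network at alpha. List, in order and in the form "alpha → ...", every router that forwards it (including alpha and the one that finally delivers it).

alpha → delta → foxtrot → charlie

At alpha: longest match for 128.189.108.208 is 128.176.0.0/12 -> delta
At delta: longest match for 128.189.108.208 is 128.0.0.0/7 -> foxtrot
At foxtrot: longest match for 128.189.108.208 is 128.188.0.0/14 -> charlie
At charlie: longest match for 128.189.108.208 is 128.128.0.0/9 -> directly connected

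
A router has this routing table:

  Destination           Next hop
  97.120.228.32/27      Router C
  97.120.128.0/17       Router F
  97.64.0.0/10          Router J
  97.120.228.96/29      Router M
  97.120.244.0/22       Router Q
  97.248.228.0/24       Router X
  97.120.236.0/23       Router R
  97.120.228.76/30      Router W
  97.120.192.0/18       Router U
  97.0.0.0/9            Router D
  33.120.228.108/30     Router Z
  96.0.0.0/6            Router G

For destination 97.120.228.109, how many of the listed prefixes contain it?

Prefixes containing 97.120.228.109:
  96.0.0.0/6 (96.0.0.0 - 99.255.255.255)
  97.0.0.0/9 (97.0.0.0 - 97.127.255.255)
  97.64.0.0/10 (97.64.0.0 - 97.127.255.255)
  97.120.128.0/17 (97.120.128.0 - 97.120.255.255)
  97.120.192.0/18 (97.120.192.0 - 97.120.255.255)
Total matching entries: 5.

5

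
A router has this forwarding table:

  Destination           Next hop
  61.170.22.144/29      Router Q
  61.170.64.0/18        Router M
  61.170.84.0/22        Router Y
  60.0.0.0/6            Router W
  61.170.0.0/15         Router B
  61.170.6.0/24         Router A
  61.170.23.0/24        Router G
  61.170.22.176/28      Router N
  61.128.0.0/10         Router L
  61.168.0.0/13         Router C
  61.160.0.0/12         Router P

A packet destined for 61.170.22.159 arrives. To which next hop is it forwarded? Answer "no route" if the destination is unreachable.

Router B

Routes whose prefix contains 61.170.22.159:
  60.0.0.0/6 (60.0.0.0 - 63.255.255.255) -> Router W
  61.128.0.0/10 (61.128.0.0 - 61.191.255.255) -> Router L
  61.160.0.0/12 (61.160.0.0 - 61.175.255.255) -> Router P
  61.168.0.0/13 (61.168.0.0 - 61.175.255.255) -> Router C
  61.170.0.0/15 (61.170.0.0 - 61.171.255.255) -> Router B
More-specific entries that do NOT match:
  61.170.22.144/29 (61.170.22.144 - 61.170.22.151) does not contain 61.170.22.159
  61.170.22.176/28 (61.170.22.176 - 61.170.22.191) does not contain 61.170.22.159
  61.170.6.0/24 (61.170.6.0 - 61.170.6.255) does not contain 61.170.22.159
  61.170.23.0/24 (61.170.23.0 - 61.170.23.255) does not contain 61.170.22.159
  61.170.84.0/22 (61.170.84.0 - 61.170.87.255) does not contain 61.170.22.159
  61.170.64.0/18 (61.170.64.0 - 61.170.127.255) does not contain 61.170.22.159
Longest matching prefix is /15 -> next hop Router B.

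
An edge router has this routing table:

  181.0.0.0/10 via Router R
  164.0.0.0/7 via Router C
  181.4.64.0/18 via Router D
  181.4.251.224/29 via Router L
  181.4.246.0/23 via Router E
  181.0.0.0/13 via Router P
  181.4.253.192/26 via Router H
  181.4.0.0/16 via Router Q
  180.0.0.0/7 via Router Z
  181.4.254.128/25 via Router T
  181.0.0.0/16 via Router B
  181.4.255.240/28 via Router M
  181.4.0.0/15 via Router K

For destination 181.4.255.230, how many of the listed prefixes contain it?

Prefixes containing 181.4.255.230:
  180.0.0.0/7 (180.0.0.0 - 181.255.255.255)
  181.0.0.0/10 (181.0.0.0 - 181.63.255.255)
  181.0.0.0/13 (181.0.0.0 - 181.7.255.255)
  181.4.0.0/15 (181.4.0.0 - 181.5.255.255)
  181.4.0.0/16 (181.4.0.0 - 181.4.255.255)
Total matching entries: 5.

5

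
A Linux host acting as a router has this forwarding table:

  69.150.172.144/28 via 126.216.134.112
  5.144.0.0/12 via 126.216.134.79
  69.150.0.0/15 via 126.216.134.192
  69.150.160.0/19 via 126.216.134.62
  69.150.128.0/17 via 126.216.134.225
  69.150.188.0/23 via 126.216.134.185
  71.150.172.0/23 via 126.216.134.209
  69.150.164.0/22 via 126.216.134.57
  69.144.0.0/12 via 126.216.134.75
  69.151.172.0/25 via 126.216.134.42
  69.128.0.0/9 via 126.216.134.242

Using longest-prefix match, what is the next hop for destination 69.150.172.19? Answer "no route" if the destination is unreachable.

Routes whose prefix contains 69.150.172.19:
  69.128.0.0/9 (69.128.0.0 - 69.255.255.255) -> 126.216.134.242
  69.144.0.0/12 (69.144.0.0 - 69.159.255.255) -> 126.216.134.75
  69.150.0.0/15 (69.150.0.0 - 69.151.255.255) -> 126.216.134.192
  69.150.128.0/17 (69.150.128.0 - 69.150.255.255) -> 126.216.134.225
  69.150.160.0/19 (69.150.160.0 - 69.150.191.255) -> 126.216.134.62
More-specific entries that do NOT match:
  69.150.172.144/28 (69.150.172.144 - 69.150.172.159) does not contain 69.150.172.19
  69.151.172.0/25 (69.151.172.0 - 69.151.172.127) does not contain 69.150.172.19
  69.150.188.0/23 (69.150.188.0 - 69.150.189.255) does not contain 69.150.172.19
  71.150.172.0/23 (71.150.172.0 - 71.150.173.255) does not contain 69.150.172.19
  69.150.164.0/22 (69.150.164.0 - 69.150.167.255) does not contain 69.150.172.19
Longest matching prefix is /19 -> next hop 126.216.134.62.

126.216.134.62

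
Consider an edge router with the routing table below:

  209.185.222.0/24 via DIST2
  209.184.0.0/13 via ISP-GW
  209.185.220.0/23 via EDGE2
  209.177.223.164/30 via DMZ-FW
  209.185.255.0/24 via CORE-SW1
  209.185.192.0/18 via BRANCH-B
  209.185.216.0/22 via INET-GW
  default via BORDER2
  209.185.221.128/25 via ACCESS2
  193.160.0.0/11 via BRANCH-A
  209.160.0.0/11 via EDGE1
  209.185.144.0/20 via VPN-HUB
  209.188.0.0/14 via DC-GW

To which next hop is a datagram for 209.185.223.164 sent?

BRANCH-B

Routes whose prefix contains 209.185.223.164:
  0.0.0.0/0 (default, matches everything) -> BORDER2
  209.160.0.0/11 (209.160.0.0 - 209.191.255.255) -> EDGE1
  209.184.0.0/13 (209.184.0.0 - 209.191.255.255) -> ISP-GW
  209.185.192.0/18 (209.185.192.0 - 209.185.255.255) -> BRANCH-B
More-specific entries that do NOT match:
  209.177.223.164/30 (209.177.223.164 - 209.177.223.167) does not contain 209.185.223.164
  209.185.221.128/25 (209.185.221.128 - 209.185.221.255) does not contain 209.185.223.164
  209.185.222.0/24 (209.185.222.0 - 209.185.222.255) does not contain 209.185.223.164
  209.185.255.0/24 (209.185.255.0 - 209.185.255.255) does not contain 209.185.223.164
  209.185.220.0/23 (209.185.220.0 - 209.185.221.255) does not contain 209.185.223.164
  209.185.216.0/22 (209.185.216.0 - 209.185.219.255) does not contain 209.185.223.164
  209.185.144.0/20 (209.185.144.0 - 209.185.159.255) does not contain 209.185.223.164
Longest matching prefix is /18 -> next hop BRANCH-B.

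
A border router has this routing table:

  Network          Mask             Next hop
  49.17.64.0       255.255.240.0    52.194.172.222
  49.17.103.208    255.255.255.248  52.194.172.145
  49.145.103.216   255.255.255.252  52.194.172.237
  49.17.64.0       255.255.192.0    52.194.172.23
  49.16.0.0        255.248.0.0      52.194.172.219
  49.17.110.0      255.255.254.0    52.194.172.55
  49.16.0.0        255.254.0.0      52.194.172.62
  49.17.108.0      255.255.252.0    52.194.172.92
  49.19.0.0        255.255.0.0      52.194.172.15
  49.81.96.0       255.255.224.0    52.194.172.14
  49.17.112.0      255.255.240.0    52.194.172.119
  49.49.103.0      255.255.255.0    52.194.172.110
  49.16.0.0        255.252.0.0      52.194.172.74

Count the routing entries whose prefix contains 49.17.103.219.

Prefixes containing 49.17.103.219:
  49.16.0.0/13 (49.16.0.0 - 49.23.255.255)
  49.16.0.0/14 (49.16.0.0 - 49.19.255.255)
  49.16.0.0/15 (49.16.0.0 - 49.17.255.255)
  49.17.64.0/18 (49.17.64.0 - 49.17.127.255)
Total matching entries: 4.

4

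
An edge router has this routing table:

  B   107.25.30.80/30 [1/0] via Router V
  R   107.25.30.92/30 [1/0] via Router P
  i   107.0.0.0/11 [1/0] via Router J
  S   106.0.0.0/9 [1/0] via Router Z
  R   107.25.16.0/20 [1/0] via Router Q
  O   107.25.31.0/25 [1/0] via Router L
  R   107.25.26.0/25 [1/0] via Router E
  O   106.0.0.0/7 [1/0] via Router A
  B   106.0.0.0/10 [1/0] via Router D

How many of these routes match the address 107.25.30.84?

3

Prefixes containing 107.25.30.84:
  106.0.0.0/7 (106.0.0.0 - 107.255.255.255)
  107.0.0.0/11 (107.0.0.0 - 107.31.255.255)
  107.25.16.0/20 (107.25.16.0 - 107.25.31.255)
Total matching entries: 3.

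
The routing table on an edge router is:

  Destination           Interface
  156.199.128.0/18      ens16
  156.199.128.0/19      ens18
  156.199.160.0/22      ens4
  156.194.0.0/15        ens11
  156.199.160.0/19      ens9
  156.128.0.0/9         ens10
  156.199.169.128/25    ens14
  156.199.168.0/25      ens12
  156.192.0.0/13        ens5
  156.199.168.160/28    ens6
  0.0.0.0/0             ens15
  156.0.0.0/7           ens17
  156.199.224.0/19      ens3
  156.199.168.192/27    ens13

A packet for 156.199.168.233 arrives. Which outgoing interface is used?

ens9

Routes whose prefix contains 156.199.168.233:
  0.0.0.0/0 (default, matches everything) -> ens15
  156.0.0.0/7 (156.0.0.0 - 157.255.255.255) -> ens17
  156.128.0.0/9 (156.128.0.0 - 156.255.255.255) -> ens10
  156.192.0.0/13 (156.192.0.0 - 156.199.255.255) -> ens5
  156.199.128.0/18 (156.199.128.0 - 156.199.191.255) -> ens16
  156.199.160.0/19 (156.199.160.0 - 156.199.191.255) -> ens9
More-specific entries that do NOT match:
  156.199.168.160/28 (156.199.168.160 - 156.199.168.175) does not contain 156.199.168.233
  156.199.168.192/27 (156.199.168.192 - 156.199.168.223) does not contain 156.199.168.233
  156.199.169.128/25 (156.199.169.128 - 156.199.169.255) does not contain 156.199.168.233
  156.199.168.0/25 (156.199.168.0 - 156.199.168.127) does not contain 156.199.168.233
  156.199.160.0/22 (156.199.160.0 - 156.199.163.255) does not contain 156.199.168.233
Longest matching prefix is /19 -> interface ens9.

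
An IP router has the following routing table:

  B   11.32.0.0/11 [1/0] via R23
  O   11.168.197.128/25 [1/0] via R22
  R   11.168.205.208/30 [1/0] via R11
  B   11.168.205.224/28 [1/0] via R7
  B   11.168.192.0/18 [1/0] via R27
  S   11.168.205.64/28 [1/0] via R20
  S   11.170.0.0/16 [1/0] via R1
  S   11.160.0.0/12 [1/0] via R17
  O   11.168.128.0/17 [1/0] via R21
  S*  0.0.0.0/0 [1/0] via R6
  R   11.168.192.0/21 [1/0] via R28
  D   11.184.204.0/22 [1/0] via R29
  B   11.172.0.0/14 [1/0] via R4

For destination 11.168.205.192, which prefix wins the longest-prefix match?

Entries matching 11.168.205.192:
  0.0.0.0/0 (default, matches everything)
  11.160.0.0/12 (11.160.0.0 - 11.175.255.255)
  11.168.128.0/17 (11.168.128.0 - 11.168.255.255)
  11.168.192.0/18 (11.168.192.0 - 11.168.255.255)
Most specific is 11.168.192.0/18.

11.168.192.0/18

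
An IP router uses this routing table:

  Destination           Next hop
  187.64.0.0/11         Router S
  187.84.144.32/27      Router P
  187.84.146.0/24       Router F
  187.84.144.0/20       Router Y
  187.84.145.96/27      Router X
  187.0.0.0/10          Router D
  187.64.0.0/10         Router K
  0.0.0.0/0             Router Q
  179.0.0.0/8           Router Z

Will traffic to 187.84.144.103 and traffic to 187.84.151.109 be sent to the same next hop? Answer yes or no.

yes

187.84.144.103: longest match 187.84.144.0/20 -> Router Y
187.84.151.109: longest match 187.84.144.0/20 -> Router Y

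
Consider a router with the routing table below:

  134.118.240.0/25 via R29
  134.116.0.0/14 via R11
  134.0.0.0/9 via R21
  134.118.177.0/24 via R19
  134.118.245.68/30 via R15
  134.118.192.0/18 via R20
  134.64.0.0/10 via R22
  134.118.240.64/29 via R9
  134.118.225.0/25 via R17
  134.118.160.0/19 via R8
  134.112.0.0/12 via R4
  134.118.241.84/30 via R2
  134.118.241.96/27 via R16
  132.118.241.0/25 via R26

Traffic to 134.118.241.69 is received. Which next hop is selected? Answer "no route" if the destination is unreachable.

Routes whose prefix contains 134.118.241.69:
  134.0.0.0/9 (134.0.0.0 - 134.127.255.255) -> R21
  134.64.0.0/10 (134.64.0.0 - 134.127.255.255) -> R22
  134.112.0.0/12 (134.112.0.0 - 134.127.255.255) -> R4
  134.116.0.0/14 (134.116.0.0 - 134.119.255.255) -> R11
  134.118.192.0/18 (134.118.192.0 - 134.118.255.255) -> R20
More-specific entries that do NOT match:
  134.118.245.68/30 (134.118.245.68 - 134.118.245.71) does not contain 134.118.241.69
  134.118.241.84/30 (134.118.241.84 - 134.118.241.87) does not contain 134.118.241.69
  134.118.240.64/29 (134.118.240.64 - 134.118.240.71) does not contain 134.118.241.69
  134.118.241.96/27 (134.118.241.96 - 134.118.241.127) does not contain 134.118.241.69
  134.118.240.0/25 (134.118.240.0 - 134.118.240.127) does not contain 134.118.241.69
  134.118.225.0/25 (134.118.225.0 - 134.118.225.127) does not contain 134.118.241.69
  132.118.241.0/25 (132.118.241.0 - 132.118.241.127) does not contain 134.118.241.69
  134.118.177.0/24 (134.118.177.0 - 134.118.177.255) does not contain 134.118.241.69
  134.118.160.0/19 (134.118.160.0 - 134.118.191.255) does not contain 134.118.241.69
Longest matching prefix is /18 -> next hop R20.

R20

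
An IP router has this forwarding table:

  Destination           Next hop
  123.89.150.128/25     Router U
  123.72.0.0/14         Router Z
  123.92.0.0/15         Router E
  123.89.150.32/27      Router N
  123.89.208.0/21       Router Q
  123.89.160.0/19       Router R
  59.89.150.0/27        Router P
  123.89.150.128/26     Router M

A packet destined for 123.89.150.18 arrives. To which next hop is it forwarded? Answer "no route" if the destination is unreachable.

no route

No entry's prefix contains 123.89.150.18; there is no default route.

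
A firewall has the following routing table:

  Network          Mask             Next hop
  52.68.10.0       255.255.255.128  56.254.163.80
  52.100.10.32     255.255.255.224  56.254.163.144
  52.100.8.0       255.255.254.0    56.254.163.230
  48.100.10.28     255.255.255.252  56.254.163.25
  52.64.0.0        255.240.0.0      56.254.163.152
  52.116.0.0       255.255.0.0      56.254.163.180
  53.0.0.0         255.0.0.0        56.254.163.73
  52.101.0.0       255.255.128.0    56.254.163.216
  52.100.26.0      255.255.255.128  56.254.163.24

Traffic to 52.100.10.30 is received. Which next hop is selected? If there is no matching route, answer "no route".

No entry's prefix contains 52.100.10.30; there is no default route.

no route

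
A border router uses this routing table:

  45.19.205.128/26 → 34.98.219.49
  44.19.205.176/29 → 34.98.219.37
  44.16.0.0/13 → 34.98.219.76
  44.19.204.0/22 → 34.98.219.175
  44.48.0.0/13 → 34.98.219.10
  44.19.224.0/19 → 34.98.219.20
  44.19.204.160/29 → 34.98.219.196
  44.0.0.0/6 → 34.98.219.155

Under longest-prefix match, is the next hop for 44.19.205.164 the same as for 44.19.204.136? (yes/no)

44.19.205.164: longest match 44.19.204.0/22 -> 34.98.219.175
44.19.204.136: longest match 44.19.204.0/22 -> 34.98.219.175

yes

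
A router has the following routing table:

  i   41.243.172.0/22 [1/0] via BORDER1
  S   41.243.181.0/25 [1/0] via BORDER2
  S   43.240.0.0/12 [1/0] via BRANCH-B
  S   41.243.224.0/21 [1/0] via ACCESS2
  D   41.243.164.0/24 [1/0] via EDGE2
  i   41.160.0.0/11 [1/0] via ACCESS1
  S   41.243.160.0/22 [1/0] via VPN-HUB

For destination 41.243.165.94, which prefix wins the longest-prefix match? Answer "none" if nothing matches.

41.243.165.94 is outside every listed prefix and there is no default route.

none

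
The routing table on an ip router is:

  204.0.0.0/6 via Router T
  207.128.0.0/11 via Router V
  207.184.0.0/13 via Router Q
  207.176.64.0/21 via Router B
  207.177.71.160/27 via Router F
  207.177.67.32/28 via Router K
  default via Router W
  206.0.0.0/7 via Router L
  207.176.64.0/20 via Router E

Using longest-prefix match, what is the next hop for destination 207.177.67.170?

Routes whose prefix contains 207.177.67.170:
  0.0.0.0/0 (default, matches everything) -> Router W
  204.0.0.0/6 (204.0.0.0 - 207.255.255.255) -> Router T
  206.0.0.0/7 (206.0.0.0 - 207.255.255.255) -> Router L
More-specific entries that do NOT match:
  207.177.67.32/28 (207.177.67.32 - 207.177.67.47) does not contain 207.177.67.170
  207.177.71.160/27 (207.177.71.160 - 207.177.71.191) does not contain 207.177.67.170
  207.176.64.0/21 (207.176.64.0 - 207.176.71.255) does not contain 207.177.67.170
  207.176.64.0/20 (207.176.64.0 - 207.176.79.255) does not contain 207.177.67.170
  207.184.0.0/13 (207.184.0.0 - 207.191.255.255) does not contain 207.177.67.170
  207.128.0.0/11 (207.128.0.0 - 207.159.255.255) does not contain 207.177.67.170
Longest matching prefix is /7 -> next hop Router L.

Router L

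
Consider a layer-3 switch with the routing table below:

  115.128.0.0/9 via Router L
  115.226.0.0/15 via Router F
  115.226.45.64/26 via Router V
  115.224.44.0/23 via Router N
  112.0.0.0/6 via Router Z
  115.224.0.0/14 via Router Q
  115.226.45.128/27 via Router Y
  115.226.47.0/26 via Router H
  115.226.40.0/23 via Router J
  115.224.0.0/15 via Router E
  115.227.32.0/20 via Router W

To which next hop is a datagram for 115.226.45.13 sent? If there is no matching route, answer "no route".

Routes whose prefix contains 115.226.45.13:
  112.0.0.0/6 (112.0.0.0 - 115.255.255.255) -> Router Z
  115.128.0.0/9 (115.128.0.0 - 115.255.255.255) -> Router L
  115.224.0.0/14 (115.224.0.0 - 115.227.255.255) -> Router Q
  115.226.0.0/15 (115.226.0.0 - 115.227.255.255) -> Router F
More-specific entries that do NOT match:
  115.226.45.128/27 (115.226.45.128 - 115.226.45.159) does not contain 115.226.45.13
  115.226.45.64/26 (115.226.45.64 - 115.226.45.127) does not contain 115.226.45.13
  115.226.47.0/26 (115.226.47.0 - 115.226.47.63) does not contain 115.226.45.13
  115.224.44.0/23 (115.224.44.0 - 115.224.45.255) does not contain 115.226.45.13
  115.226.40.0/23 (115.226.40.0 - 115.226.41.255) does not contain 115.226.45.13
  115.227.32.0/20 (115.227.32.0 - 115.227.47.255) does not contain 115.226.45.13
Longest matching prefix is /15 -> next hop Router F.

Router F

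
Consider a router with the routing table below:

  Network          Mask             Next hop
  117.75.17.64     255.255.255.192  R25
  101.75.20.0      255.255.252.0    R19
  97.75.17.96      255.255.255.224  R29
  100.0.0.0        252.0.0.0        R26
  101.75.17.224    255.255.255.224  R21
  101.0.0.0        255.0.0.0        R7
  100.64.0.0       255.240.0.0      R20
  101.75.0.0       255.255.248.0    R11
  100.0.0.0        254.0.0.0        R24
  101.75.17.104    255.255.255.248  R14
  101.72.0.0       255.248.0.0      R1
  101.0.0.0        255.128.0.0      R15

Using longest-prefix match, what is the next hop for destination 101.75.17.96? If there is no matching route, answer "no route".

R1

Routes whose prefix contains 101.75.17.96:
  100.0.0.0/6 (100.0.0.0 - 103.255.255.255) -> R26
  100.0.0.0/7 (100.0.0.0 - 101.255.255.255) -> R24
  101.0.0.0/8 (101.0.0.0 - 101.255.255.255) -> R7
  101.0.0.0/9 (101.0.0.0 - 101.127.255.255) -> R15
  101.72.0.0/13 (101.72.0.0 - 101.79.255.255) -> R1
More-specific entries that do NOT match:
  101.75.17.104/29 (101.75.17.104 - 101.75.17.111) does not contain 101.75.17.96
  97.75.17.96/27 (97.75.17.96 - 97.75.17.127) does not contain 101.75.17.96
  101.75.17.224/27 (101.75.17.224 - 101.75.17.255) does not contain 101.75.17.96
  117.75.17.64/26 (117.75.17.64 - 117.75.17.127) does not contain 101.75.17.96
  101.75.20.0/22 (101.75.20.0 - 101.75.23.255) does not contain 101.75.17.96
  101.75.0.0/21 (101.75.0.0 - 101.75.7.255) does not contain 101.75.17.96
Longest matching prefix is /13 -> next hop R1.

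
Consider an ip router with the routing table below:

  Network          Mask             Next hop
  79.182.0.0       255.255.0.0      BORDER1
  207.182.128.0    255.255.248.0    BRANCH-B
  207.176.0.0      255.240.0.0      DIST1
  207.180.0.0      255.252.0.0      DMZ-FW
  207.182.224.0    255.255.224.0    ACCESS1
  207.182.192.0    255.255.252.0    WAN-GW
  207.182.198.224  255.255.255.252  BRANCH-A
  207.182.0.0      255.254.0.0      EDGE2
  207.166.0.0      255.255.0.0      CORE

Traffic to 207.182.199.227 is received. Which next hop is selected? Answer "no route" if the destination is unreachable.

Routes whose prefix contains 207.182.199.227:
  207.176.0.0/12 (207.176.0.0 - 207.191.255.255) -> DIST1
  207.180.0.0/14 (207.180.0.0 - 207.183.255.255) -> DMZ-FW
  207.182.0.0/15 (207.182.0.0 - 207.183.255.255) -> EDGE2
More-specific entries that do NOT match:
  207.182.198.224/30 (207.182.198.224 - 207.182.198.227) does not contain 207.182.199.227
  207.182.192.0/22 (207.182.192.0 - 207.182.195.255) does not contain 207.182.199.227
  207.182.128.0/21 (207.182.128.0 - 207.182.135.255) does not contain 207.182.199.227
  207.182.224.0/19 (207.182.224.0 - 207.182.255.255) does not contain 207.182.199.227
  79.182.0.0/16 (79.182.0.0 - 79.182.255.255) does not contain 207.182.199.227
  207.166.0.0/16 (207.166.0.0 - 207.166.255.255) does not contain 207.182.199.227
Longest matching prefix is /15 -> next hop EDGE2.

EDGE2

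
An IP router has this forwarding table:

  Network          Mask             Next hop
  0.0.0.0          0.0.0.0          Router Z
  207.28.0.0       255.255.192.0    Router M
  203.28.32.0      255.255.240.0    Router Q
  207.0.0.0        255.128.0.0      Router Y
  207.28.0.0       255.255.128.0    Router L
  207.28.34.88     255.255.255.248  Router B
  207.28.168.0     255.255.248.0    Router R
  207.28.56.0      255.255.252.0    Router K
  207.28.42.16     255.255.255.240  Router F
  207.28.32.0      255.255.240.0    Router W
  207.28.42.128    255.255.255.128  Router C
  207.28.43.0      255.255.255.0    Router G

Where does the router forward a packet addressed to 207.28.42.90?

Router W

Routes whose prefix contains 207.28.42.90:
  0.0.0.0/0 (default, matches everything) -> Router Z
  207.0.0.0/9 (207.0.0.0 - 207.127.255.255) -> Router Y
  207.28.0.0/17 (207.28.0.0 - 207.28.127.255) -> Router L
  207.28.0.0/18 (207.28.0.0 - 207.28.63.255) -> Router M
  207.28.32.0/20 (207.28.32.0 - 207.28.47.255) -> Router W
More-specific entries that do NOT match:
  207.28.34.88/29 (207.28.34.88 - 207.28.34.95) does not contain 207.28.42.90
  207.28.42.16/28 (207.28.42.16 - 207.28.42.31) does not contain 207.28.42.90
  207.28.42.128/25 (207.28.42.128 - 207.28.42.255) does not contain 207.28.42.90
  207.28.43.0/24 (207.28.43.0 - 207.28.43.255) does not contain 207.28.42.90
  207.28.56.0/22 (207.28.56.0 - 207.28.59.255) does not contain 207.28.42.90
  207.28.168.0/21 (207.28.168.0 - 207.28.175.255) does not contain 207.28.42.90
Longest matching prefix is /20 -> next hop Router W.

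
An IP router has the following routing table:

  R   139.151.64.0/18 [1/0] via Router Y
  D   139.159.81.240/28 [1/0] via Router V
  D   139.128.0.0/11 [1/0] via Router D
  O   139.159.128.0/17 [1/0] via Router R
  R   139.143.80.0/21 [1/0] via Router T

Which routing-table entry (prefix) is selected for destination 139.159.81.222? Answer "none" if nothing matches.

Entries matching 139.159.81.222:
  139.128.0.0/11 (139.128.0.0 - 139.159.255.255)
Most specific is 139.128.0.0/11.

139.128.0.0/11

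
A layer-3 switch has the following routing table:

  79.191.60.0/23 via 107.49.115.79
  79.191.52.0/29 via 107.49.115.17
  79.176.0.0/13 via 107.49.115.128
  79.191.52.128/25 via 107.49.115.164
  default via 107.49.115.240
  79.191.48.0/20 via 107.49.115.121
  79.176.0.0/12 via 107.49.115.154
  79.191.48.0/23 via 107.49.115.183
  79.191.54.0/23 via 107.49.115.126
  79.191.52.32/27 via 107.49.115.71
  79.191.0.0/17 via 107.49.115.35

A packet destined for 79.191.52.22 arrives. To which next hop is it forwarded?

Routes whose prefix contains 79.191.52.22:
  0.0.0.0/0 (default, matches everything) -> 107.49.115.240
  79.176.0.0/12 (79.176.0.0 - 79.191.255.255) -> 107.49.115.154
  79.191.0.0/17 (79.191.0.0 - 79.191.127.255) -> 107.49.115.35
  79.191.48.0/20 (79.191.48.0 - 79.191.63.255) -> 107.49.115.121
More-specific entries that do NOT match:
  79.191.52.0/29 (79.191.52.0 - 79.191.52.7) does not contain 79.191.52.22
  79.191.52.32/27 (79.191.52.32 - 79.191.52.63) does not contain 79.191.52.22
  79.191.52.128/25 (79.191.52.128 - 79.191.52.255) does not contain 79.191.52.22
  79.191.60.0/23 (79.191.60.0 - 79.191.61.255) does not contain 79.191.52.22
  79.191.48.0/23 (79.191.48.0 - 79.191.49.255) does not contain 79.191.52.22
  79.191.54.0/23 (79.191.54.0 - 79.191.55.255) does not contain 79.191.52.22
Longest matching prefix is /20 -> next hop 107.49.115.121.

107.49.115.121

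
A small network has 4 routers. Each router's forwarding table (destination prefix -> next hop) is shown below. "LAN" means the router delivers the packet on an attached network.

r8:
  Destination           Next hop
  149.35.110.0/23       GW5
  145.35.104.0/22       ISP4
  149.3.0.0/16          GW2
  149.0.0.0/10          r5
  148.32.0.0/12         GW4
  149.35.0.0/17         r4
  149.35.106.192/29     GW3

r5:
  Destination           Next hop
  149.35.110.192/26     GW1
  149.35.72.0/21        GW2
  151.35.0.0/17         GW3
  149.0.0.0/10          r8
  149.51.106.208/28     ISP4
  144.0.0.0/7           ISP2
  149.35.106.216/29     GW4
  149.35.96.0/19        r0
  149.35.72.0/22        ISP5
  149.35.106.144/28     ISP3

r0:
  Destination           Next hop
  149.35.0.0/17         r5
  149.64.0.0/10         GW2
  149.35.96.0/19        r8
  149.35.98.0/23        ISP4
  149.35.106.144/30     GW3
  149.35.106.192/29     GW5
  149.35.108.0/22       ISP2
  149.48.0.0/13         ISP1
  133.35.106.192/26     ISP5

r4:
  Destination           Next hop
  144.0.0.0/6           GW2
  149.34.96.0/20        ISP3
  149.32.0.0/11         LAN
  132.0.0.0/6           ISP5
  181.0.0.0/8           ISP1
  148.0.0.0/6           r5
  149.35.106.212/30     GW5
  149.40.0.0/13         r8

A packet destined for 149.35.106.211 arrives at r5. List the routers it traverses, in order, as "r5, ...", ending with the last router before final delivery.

At r5: longest match for 149.35.106.211 is 149.35.96.0/19 -> r0
At r0: longest match for 149.35.106.211 is 149.35.96.0/19 -> r8
At r8: longest match for 149.35.106.211 is 149.35.0.0/17 -> r4
At r4: longest match for 149.35.106.211 is 149.32.0.0/11 -> LAN

r5, r0, r8, r4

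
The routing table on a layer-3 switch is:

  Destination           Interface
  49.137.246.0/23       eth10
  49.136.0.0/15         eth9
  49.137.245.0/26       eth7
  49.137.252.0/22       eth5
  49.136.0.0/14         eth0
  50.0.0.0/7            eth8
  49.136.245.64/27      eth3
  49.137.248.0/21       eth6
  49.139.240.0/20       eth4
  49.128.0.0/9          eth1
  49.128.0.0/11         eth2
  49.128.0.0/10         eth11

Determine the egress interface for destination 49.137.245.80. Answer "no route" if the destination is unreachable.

eth9

Routes whose prefix contains 49.137.245.80:
  49.128.0.0/9 (49.128.0.0 - 49.255.255.255) -> eth1
  49.128.0.0/10 (49.128.0.0 - 49.191.255.255) -> eth11
  49.128.0.0/11 (49.128.0.0 - 49.159.255.255) -> eth2
  49.136.0.0/14 (49.136.0.0 - 49.139.255.255) -> eth0
  49.136.0.0/15 (49.136.0.0 - 49.137.255.255) -> eth9
More-specific entries that do NOT match:
  49.136.245.64/27 (49.136.245.64 - 49.136.245.95) does not contain 49.137.245.80
  49.137.245.0/26 (49.137.245.0 - 49.137.245.63) does not contain 49.137.245.80
  49.137.246.0/23 (49.137.246.0 - 49.137.247.255) does not contain 49.137.245.80
  49.137.252.0/22 (49.137.252.0 - 49.137.255.255) does not contain 49.137.245.80
  49.137.248.0/21 (49.137.248.0 - 49.137.255.255) does not contain 49.137.245.80
  49.139.240.0/20 (49.139.240.0 - 49.139.255.255) does not contain 49.137.245.80
Longest matching prefix is /15 -> interface eth9.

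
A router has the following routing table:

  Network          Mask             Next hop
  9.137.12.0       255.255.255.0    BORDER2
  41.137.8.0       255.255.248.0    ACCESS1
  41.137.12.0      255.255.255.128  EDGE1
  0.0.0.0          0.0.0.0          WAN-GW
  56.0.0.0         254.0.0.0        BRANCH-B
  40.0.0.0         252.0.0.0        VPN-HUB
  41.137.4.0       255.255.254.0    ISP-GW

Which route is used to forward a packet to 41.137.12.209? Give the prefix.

Entries matching 41.137.12.209:
  0.0.0.0/0 (default, matches everything)
  40.0.0.0/6 (40.0.0.0 - 43.255.255.255)
  41.137.8.0/21 (41.137.8.0 - 41.137.15.255)
Most specific is 41.137.8.0/21.

41.137.8.0/21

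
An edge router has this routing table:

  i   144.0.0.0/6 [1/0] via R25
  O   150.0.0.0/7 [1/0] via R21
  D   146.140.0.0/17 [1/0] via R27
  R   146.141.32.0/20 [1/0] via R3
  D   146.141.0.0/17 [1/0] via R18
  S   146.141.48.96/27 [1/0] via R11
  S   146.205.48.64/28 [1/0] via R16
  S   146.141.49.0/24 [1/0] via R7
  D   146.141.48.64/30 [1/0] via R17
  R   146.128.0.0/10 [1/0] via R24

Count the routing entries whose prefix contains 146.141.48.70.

Prefixes containing 146.141.48.70:
  144.0.0.0/6 (144.0.0.0 - 147.255.255.255)
  146.128.0.0/10 (146.128.0.0 - 146.191.255.255)
  146.141.0.0/17 (146.141.0.0 - 146.141.127.255)
Total matching entries: 3.

3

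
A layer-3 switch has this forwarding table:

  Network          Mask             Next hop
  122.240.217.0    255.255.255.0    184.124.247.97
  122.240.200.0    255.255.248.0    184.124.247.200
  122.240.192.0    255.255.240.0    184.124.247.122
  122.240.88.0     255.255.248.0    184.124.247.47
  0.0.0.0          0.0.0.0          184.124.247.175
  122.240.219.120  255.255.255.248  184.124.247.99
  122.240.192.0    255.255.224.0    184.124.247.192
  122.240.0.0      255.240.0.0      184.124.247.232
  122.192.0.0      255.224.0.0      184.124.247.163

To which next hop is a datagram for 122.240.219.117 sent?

184.124.247.192

Routes whose prefix contains 122.240.219.117:
  0.0.0.0/0 (default, matches everything) -> 184.124.247.175
  122.240.0.0/12 (122.240.0.0 - 122.255.255.255) -> 184.124.247.232
  122.240.192.0/19 (122.240.192.0 - 122.240.223.255) -> 184.124.247.192
More-specific entries that do NOT match:
  122.240.219.120/29 (122.240.219.120 - 122.240.219.127) does not contain 122.240.219.117
  122.240.217.0/24 (122.240.217.0 - 122.240.217.255) does not contain 122.240.219.117
  122.240.200.0/21 (122.240.200.0 - 122.240.207.255) does not contain 122.240.219.117
  122.240.88.0/21 (122.240.88.0 - 122.240.95.255) does not contain 122.240.219.117
  122.240.192.0/20 (122.240.192.0 - 122.240.207.255) does not contain 122.240.219.117
Longest matching prefix is /19 -> next hop 184.124.247.192.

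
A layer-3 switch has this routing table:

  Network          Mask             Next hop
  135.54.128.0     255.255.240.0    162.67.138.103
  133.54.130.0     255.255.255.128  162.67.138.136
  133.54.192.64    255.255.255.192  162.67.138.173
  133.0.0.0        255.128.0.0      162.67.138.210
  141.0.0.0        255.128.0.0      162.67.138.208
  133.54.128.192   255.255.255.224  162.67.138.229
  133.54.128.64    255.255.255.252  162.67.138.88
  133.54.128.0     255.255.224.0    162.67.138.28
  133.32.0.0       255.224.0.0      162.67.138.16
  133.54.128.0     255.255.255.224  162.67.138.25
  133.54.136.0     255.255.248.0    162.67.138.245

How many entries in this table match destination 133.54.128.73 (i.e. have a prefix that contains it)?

Prefixes containing 133.54.128.73:
  133.0.0.0/9 (133.0.0.0 - 133.127.255.255)
  133.32.0.0/11 (133.32.0.0 - 133.63.255.255)
  133.54.128.0/19 (133.54.128.0 - 133.54.159.255)
Total matching entries: 3.

3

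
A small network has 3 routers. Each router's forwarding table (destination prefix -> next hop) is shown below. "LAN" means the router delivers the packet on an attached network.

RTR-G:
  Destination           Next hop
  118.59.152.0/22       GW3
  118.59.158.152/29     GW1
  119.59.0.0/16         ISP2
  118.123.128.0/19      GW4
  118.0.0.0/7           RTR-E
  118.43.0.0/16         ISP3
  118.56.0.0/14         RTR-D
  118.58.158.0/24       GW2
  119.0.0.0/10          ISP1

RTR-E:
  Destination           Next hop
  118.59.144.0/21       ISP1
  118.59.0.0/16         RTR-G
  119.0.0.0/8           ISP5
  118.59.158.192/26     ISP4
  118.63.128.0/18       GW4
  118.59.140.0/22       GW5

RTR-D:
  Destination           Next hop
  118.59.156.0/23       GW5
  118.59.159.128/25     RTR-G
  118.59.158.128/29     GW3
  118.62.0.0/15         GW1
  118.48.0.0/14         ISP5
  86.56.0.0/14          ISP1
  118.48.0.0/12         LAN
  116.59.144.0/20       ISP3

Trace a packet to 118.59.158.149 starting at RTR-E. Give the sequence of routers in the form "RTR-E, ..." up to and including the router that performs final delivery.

At RTR-E: longest match for 118.59.158.149 is 118.59.0.0/16 -> RTR-G
At RTR-G: longest match for 118.59.158.149 is 118.56.0.0/14 -> RTR-D
At RTR-D: longest match for 118.59.158.149 is 118.48.0.0/12 -> LAN

RTR-E, RTR-G, RTR-D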